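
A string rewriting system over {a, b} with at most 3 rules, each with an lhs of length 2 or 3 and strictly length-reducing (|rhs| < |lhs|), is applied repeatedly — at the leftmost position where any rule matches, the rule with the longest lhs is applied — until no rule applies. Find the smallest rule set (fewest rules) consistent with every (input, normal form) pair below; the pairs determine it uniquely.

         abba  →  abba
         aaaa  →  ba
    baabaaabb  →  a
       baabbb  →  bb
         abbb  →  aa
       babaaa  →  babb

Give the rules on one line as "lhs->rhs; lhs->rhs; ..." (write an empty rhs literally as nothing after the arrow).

  | abba
  | aaaa => ba
  | baabaaabb => baabbbb => baaab => bbb => a
  | baabbb => baaa => bb

aaa->b; bbb->a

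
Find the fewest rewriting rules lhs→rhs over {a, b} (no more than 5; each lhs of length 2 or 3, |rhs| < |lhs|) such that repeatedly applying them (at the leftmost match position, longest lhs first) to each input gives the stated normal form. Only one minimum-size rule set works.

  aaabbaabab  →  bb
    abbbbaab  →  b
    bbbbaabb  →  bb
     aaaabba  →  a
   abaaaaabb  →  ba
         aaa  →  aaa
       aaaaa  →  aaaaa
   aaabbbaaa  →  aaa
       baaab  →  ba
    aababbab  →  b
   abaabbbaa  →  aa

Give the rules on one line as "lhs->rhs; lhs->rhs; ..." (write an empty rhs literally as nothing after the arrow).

  | aaabbaabab => abaabab => baabab => bab => bb
  | abbbbaab => bbbbaab => baab => b
  | bbbbaabb => baabb => bb
  | aaaabba => aaba => a

aab->; ab->b; bba->a; bbb->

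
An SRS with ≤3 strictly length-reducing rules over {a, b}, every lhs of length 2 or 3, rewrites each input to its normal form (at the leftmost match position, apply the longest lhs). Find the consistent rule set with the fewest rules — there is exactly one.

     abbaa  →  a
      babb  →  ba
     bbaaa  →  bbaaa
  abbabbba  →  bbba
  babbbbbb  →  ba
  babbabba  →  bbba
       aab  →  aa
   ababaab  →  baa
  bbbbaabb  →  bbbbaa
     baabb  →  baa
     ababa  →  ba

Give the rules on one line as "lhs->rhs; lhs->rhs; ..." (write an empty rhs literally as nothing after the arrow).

ab->a; aba->

  | abbaa => abaa => a
  | babb => bab => ba
  | bbaaa
  | abbabbba => ababbba => bbba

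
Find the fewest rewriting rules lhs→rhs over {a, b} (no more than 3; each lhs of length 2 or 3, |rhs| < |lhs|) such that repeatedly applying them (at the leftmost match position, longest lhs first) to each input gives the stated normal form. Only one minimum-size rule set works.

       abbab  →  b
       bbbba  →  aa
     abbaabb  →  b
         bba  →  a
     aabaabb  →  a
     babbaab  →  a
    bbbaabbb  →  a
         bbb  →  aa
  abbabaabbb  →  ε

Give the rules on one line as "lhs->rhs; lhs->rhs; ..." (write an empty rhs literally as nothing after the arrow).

  | abbab => bab => b
  | bbbba => aaba => aa
  | abbaabb => baabb => bab => b
  | bba => a

ab->; bb->; bbb->aa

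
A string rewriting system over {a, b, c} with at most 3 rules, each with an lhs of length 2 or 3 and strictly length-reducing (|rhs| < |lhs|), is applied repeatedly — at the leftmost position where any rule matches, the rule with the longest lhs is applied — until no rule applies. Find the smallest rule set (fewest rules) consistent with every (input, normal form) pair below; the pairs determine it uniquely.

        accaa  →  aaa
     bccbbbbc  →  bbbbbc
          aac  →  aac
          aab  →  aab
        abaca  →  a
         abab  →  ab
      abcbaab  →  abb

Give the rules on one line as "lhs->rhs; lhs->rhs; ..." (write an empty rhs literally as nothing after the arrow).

ba->; ca->; cc->

  | accaa => aaa
  | bccbbbbc => bbbbbc
  | aac
  | aab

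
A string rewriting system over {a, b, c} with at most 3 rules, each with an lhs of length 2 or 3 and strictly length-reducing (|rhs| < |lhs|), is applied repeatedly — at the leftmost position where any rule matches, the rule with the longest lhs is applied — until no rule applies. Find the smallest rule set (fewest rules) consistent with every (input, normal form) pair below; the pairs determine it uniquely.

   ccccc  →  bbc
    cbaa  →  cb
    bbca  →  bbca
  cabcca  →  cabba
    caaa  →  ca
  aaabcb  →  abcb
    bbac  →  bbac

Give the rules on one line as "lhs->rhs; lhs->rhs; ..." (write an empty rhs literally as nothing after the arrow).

aa->; cc->b

  | ccccc => bccc => bbc
  | cbaa => cb
  | bbca
  | cabcca => cabba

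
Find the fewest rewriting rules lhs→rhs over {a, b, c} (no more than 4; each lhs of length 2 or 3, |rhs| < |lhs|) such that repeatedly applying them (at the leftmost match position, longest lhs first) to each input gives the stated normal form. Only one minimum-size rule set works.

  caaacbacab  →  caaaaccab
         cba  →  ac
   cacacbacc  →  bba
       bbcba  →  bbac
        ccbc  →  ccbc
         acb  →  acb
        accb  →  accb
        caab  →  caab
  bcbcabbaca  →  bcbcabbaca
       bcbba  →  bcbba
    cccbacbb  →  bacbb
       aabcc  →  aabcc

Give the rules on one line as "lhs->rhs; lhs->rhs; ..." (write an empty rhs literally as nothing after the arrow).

  | caaacbacab => caaaaccab
  | cba => ac
  | cacacbacc => bcacbacc => bbcbacc => bbaccc => bba
  | bbcba => bbac

cac->bc; cba->ac; ccc->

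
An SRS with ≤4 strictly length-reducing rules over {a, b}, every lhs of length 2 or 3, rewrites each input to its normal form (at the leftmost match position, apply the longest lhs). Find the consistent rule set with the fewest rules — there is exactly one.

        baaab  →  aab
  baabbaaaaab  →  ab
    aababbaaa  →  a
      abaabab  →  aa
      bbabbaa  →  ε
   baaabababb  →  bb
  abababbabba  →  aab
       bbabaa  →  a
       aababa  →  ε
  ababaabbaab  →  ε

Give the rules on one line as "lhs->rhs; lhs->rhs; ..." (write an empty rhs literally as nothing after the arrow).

aaa->; ba->; bab->

  | baaab => aab
  | baabbaaaaab => abbaaaaab => abaaaab => aaaab => ab
  | aababbaaa => aabaaa => aaaa => a
  | abaabab => aabab => aa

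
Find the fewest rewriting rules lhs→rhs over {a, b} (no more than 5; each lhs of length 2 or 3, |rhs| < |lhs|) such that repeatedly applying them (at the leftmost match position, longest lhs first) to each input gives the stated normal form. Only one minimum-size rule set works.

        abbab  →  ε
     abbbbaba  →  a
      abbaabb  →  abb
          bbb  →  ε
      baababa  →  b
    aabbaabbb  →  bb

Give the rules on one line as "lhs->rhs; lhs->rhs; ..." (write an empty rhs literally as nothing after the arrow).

aa->b; aab->; ba->a; bbb->

  | abbab => abab => aab => ε
  | abbbbaba => ababa => aaba => a
  | abbaabb => abaabb => aaabb => babb => abb
  | bbb => ε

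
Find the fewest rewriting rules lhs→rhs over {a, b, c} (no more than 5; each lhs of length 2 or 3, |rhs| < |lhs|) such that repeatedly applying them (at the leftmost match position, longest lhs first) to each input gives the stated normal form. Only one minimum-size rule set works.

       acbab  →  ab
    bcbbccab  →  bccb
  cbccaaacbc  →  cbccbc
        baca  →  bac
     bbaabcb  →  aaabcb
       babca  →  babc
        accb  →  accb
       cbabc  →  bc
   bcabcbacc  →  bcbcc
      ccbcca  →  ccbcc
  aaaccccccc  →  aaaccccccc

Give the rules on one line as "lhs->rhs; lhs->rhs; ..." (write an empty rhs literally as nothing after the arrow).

bb->a; ca->c; cac->c; cba->

  | acbab => ab
  | bcbbccab => bcaccab => bccab => bccb
  | cbccaaacbc => cbccaacbc => cbccacbc => cbccbc
  | baca => bac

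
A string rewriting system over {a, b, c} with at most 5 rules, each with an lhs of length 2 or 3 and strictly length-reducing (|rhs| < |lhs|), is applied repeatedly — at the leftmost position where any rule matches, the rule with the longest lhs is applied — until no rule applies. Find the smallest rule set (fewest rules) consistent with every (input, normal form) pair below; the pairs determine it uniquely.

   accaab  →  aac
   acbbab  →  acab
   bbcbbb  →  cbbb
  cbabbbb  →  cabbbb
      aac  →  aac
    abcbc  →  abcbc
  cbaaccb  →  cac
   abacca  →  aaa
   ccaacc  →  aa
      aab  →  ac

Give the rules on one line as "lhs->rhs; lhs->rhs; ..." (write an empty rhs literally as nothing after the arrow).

aab->ac; ba->a; bbc->c; cc->

  | accaab => aaab => aac
  | acbbab => acbab => acab
  | bbcbbb => cbbb
  | cbabbbb => cabbbb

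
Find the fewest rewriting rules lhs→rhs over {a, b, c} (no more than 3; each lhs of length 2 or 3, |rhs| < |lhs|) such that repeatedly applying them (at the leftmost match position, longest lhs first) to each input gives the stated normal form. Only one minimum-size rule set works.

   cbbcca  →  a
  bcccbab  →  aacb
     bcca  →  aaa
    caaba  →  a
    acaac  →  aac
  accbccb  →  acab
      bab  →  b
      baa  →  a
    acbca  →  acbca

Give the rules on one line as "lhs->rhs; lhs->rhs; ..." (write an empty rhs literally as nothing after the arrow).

  | cbbcca => cbaaa => caa => a
  | bcccbab => aacbab => aacb
  | bcca => aaa
  | caaba => aba => a

ba->; bcc->aa; caa->a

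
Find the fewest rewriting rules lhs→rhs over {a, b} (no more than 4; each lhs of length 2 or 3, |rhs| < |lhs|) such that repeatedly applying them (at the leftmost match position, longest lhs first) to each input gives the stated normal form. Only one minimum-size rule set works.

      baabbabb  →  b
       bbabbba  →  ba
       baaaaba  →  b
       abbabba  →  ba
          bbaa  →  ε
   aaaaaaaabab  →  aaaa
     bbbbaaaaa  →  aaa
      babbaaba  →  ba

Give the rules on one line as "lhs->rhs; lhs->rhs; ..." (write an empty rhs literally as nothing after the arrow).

ab->; aba->bb; baa->; bb->b

  | baabbabb => bbabb => babb => bb => b
  | bbabbba => babbba => bbba => bba => ba
  | baaaaba => aaba => abb => b
  | abbabba => babba => bba => ba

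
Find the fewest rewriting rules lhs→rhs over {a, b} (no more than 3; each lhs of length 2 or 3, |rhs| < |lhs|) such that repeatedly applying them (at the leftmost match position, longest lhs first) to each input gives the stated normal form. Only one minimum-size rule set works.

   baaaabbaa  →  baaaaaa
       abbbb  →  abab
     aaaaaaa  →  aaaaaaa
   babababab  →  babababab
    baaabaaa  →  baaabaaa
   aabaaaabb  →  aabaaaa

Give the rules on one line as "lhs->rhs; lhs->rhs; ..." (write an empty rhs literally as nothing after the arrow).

bb->; bbb->ba

  | baaaabbaa => baaaaaa
  | abbbb => abab
  | aaaaaaa
  | babababab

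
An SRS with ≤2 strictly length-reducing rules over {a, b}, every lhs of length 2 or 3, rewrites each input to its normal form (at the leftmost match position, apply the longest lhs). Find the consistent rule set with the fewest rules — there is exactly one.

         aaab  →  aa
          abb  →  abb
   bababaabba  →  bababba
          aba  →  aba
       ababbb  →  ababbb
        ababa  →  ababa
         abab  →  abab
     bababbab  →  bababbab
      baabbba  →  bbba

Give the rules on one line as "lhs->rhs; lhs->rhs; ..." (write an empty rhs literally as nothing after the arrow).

  | aaab => aa
  | abb
  | bababaabba => bababba
  | aba

aab->a; baa->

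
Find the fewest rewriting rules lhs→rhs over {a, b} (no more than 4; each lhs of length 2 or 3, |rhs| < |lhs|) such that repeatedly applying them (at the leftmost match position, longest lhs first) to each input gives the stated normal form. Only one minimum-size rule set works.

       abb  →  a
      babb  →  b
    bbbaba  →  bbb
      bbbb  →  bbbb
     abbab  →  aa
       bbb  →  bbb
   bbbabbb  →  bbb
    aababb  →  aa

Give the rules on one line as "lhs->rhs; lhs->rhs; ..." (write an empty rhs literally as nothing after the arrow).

  | abb => ab => a
  | babb => bab => ba => b
  | bbbaba => bbbaa => bbba => bbb
  | bbbb

aaa->aa; ab->a; ba->b; bab->ba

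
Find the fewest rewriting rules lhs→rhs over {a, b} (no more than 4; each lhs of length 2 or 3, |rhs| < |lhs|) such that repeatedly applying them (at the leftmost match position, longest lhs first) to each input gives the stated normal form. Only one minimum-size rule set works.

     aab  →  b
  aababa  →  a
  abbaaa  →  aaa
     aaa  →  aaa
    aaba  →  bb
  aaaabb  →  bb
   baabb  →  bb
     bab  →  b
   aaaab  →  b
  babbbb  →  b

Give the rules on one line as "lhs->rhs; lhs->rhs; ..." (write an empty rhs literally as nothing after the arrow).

  | aab => ab => b
  | aababa => abbba => bbba => a
  | abbaaa => bbaaa => baaa => aaa
  | aaa

ab->b; aba->bb; ba->a; bbb->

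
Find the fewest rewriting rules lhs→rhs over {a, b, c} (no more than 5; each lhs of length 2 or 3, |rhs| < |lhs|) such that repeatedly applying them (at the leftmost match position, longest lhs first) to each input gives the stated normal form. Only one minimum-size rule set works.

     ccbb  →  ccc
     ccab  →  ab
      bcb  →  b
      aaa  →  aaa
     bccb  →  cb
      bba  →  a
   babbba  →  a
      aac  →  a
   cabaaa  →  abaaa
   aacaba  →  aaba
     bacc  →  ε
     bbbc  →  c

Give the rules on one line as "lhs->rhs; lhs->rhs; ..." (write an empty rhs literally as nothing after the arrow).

ac->; bb->c; bc->; ca->a

  | ccbb => ccc
  | ccab => cab => ab
  | bcb => b
  | aaa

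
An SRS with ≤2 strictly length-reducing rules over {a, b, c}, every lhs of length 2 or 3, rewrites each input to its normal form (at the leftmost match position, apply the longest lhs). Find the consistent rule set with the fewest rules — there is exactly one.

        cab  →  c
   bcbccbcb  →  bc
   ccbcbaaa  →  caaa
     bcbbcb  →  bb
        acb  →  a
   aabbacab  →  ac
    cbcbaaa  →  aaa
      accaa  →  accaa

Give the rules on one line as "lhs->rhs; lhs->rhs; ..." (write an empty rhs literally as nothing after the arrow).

  | cab => c
  | bcbccbcb => bccbcb => bccb => bc
  | ccbcbaaa => ccbaaa => caaa
  | bcbbcb => bbcb => bb

ab->; cb->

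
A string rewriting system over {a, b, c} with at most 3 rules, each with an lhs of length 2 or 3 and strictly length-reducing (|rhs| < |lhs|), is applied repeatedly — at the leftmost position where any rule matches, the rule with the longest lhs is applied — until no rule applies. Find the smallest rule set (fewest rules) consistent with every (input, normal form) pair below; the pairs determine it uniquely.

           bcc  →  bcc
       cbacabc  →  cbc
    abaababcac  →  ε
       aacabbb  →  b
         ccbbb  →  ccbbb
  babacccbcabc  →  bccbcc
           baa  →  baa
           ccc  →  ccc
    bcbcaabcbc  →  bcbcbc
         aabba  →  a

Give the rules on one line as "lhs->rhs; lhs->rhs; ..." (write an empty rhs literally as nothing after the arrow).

ab->; ac->

  | bcc
  | cbacabc => cbabc => cbc
  | abaababcac => aababcac => aabcac => acac => ac => ε
  | aacabbb => aabbb => abb => b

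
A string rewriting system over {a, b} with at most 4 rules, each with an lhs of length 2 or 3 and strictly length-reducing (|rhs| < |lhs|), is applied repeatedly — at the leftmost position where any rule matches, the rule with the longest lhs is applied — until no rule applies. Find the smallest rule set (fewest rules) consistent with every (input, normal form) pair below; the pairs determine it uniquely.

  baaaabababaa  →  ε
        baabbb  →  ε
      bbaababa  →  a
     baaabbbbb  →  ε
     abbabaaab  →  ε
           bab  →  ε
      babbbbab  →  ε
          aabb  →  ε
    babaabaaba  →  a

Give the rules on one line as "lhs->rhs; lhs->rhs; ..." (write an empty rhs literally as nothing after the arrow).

aa->; ab->b; bb->

  | baaaabababaa => baabababaa => bbababaa => ababaa => babaa => bbaa => aa => ε
  | baabbb => bbbb => bb => ε
  | bbaababa => aababa => baba => bba => a
  | baaabbbbb => babbbbb => bbbbbb => bbbb => bb => ε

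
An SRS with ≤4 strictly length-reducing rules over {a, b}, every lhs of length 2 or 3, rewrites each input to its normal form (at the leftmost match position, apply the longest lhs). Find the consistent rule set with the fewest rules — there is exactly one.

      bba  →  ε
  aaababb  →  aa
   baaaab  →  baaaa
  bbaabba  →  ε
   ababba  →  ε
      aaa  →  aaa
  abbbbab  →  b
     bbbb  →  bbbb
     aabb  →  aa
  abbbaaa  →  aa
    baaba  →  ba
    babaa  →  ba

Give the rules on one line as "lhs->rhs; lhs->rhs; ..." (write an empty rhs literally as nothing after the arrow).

ab->a; aba->; bba->

  | bba => ε
  | aaababb => aabb => aab => aa
  | baaaab => baaaa
  | bbaabba => abba => aba => ε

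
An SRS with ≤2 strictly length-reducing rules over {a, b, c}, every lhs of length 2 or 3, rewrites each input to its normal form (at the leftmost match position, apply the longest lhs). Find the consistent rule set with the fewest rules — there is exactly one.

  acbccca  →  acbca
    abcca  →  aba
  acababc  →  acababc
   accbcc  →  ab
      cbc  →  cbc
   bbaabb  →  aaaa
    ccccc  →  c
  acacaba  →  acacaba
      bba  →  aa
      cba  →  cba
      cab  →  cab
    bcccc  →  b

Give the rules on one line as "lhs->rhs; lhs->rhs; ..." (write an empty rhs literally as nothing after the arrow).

  | acbccca => acbca
  | abcca => aba
  | acababc
  | accbcc => abcc => ab

bb->a; cc->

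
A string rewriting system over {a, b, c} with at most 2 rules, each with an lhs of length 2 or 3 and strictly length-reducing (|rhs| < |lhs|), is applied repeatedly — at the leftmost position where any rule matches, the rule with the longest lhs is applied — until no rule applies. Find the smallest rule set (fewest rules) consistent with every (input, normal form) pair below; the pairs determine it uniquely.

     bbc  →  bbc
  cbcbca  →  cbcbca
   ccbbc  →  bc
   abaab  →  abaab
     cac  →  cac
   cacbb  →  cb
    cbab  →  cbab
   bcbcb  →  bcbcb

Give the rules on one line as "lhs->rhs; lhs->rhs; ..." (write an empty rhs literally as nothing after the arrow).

  | bbc
  | cbcbca
  | ccbbc => bc
  | abaab

acb->; ccb->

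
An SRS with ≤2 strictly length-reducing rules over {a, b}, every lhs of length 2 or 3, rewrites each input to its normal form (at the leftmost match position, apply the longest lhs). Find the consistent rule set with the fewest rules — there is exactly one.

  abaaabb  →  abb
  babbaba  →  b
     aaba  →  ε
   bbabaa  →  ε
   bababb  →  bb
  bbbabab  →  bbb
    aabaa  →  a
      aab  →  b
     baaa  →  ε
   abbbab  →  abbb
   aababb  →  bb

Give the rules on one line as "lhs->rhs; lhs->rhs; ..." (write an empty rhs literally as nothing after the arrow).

  | abaaabb => aaabb => abb
  | babbaba => bbaba => bba => b
  | aaba => ba => ε
  | bbabaa => bbaa => ba => ε

aa->; ba->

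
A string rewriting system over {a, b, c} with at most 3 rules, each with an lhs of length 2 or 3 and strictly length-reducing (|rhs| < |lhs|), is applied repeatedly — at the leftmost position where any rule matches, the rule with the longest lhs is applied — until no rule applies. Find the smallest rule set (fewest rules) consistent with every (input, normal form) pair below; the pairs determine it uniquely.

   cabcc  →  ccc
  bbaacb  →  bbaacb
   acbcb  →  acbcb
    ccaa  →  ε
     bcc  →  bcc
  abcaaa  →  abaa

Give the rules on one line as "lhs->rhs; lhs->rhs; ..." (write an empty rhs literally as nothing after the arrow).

ca->; cab->c

  | cabcc => ccc
  | bbaacb
  | acbcb
  | ccaa => ca => ε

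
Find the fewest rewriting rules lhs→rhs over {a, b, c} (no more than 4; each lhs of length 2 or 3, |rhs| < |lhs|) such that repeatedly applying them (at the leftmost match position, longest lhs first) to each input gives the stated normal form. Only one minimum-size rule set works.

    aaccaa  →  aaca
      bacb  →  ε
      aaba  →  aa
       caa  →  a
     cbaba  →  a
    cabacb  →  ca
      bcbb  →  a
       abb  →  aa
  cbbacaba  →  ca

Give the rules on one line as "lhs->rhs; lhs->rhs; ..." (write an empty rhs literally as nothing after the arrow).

ba->; bb->a; caa->a; cb->

  | aaccaa => aaca
  | bacb => cb => ε
  | aaba => aa
  | caa => a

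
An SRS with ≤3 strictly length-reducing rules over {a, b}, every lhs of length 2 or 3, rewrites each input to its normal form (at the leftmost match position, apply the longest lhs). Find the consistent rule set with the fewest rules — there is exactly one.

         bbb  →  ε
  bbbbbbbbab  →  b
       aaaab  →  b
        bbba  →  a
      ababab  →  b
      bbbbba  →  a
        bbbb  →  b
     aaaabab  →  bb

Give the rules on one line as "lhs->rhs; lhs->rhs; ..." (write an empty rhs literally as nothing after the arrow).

ab->b; bba->a; bbb->

  | bbb => ε
  | bbbbbbbbab => bbbbbab => bbab => ab => b
  | aaaab => aaab => aab => ab => b
  | bbba => a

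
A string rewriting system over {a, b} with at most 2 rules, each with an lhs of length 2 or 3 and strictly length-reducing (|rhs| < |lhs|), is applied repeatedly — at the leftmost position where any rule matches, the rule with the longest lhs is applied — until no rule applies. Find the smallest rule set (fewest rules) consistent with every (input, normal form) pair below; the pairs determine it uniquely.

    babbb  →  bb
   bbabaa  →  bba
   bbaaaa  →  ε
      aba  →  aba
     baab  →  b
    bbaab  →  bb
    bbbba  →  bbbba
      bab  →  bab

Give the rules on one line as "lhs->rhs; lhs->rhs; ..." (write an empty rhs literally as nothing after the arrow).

abb->; baa->

  | babbb => bb
  | bbabaa => bba
  | bbaaaa => baa => ε
  | aba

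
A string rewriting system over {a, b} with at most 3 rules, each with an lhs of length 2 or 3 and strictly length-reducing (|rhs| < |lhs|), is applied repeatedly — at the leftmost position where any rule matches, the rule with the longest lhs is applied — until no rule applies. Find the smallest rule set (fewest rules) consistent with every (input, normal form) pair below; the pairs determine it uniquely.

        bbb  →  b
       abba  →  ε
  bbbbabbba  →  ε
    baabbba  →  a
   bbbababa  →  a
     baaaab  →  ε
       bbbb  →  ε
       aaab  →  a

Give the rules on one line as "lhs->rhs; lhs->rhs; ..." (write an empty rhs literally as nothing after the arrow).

aa->; ab->a; bb->

  | bbb => b
  | abba => aba => aa => ε
  | bbbbabbba => bbabbba => abbba => abba => aba => aa => ε
  | baabbba => bbbba => bba => a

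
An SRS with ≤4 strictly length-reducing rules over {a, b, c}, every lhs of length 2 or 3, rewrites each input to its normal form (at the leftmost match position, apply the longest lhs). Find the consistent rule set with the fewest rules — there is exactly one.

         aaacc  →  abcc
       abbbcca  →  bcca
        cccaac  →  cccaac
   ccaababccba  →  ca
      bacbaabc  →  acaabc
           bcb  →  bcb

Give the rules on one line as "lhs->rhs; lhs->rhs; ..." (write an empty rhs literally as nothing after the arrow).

  | aaacc => abcc
  | abbbcca => bcca
  | cccaac
  | ccaababccba => ccaaabccba => ccabbccba => ccccba => cccba => ccba => cba => ca

aaa->ab; abb->; ba->a; ccb->cb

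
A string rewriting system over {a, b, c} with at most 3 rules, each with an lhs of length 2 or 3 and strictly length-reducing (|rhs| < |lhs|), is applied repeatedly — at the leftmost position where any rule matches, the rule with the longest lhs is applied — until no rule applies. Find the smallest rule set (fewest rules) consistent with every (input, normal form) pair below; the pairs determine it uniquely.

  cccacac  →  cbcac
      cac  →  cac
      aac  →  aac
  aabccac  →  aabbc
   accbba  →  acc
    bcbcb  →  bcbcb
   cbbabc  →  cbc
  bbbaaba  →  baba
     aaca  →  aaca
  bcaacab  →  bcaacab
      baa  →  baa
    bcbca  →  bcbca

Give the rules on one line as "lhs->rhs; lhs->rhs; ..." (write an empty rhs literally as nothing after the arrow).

bba->; cca->b

  | cccacac => cbcac
  | cac
  | aac
  | aabccac => aabbc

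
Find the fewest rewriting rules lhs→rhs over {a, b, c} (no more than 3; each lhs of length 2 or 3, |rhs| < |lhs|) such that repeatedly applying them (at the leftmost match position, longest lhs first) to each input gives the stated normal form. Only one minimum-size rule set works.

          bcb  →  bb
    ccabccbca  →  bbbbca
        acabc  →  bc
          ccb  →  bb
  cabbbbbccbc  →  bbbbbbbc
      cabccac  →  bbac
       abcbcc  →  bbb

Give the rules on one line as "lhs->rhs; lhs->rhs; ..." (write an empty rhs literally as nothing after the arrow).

ab->b; cb->b; cc->b

  | bcb => bb
  | ccabccbca => babccbca => bbccbca => bbbbca
  | acabc => acbc => abc => bc
  | ccb => bb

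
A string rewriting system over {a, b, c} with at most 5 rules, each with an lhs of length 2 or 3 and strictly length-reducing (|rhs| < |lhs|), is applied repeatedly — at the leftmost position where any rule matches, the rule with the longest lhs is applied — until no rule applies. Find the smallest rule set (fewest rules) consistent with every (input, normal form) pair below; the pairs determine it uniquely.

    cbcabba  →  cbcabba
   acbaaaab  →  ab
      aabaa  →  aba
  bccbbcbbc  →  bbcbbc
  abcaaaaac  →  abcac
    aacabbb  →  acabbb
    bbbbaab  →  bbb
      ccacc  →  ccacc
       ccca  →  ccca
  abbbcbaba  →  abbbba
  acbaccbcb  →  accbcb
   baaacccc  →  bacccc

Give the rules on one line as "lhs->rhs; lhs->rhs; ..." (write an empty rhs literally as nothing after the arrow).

  | cbcabba
  | acbaaaab => aaaab => aaab => aab => ab
  | aabaa => abaa => aba
  | bccbbcbbc => bbcbbc

aa->a; bab->; bcc->; cba->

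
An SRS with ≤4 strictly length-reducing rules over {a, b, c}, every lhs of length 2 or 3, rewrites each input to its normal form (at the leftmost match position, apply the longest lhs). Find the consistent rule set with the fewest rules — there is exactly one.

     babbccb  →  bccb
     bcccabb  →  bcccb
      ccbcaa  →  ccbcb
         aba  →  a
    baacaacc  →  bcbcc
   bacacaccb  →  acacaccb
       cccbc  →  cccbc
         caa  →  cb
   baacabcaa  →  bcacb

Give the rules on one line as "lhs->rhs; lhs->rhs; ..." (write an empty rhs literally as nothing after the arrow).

  | babbccb => abbccb => bccb
  | bcccabb => bcccb
  | ccbcaa => ccbcb
  | aba => a

aa->b; ab->; abc->ac; ba->a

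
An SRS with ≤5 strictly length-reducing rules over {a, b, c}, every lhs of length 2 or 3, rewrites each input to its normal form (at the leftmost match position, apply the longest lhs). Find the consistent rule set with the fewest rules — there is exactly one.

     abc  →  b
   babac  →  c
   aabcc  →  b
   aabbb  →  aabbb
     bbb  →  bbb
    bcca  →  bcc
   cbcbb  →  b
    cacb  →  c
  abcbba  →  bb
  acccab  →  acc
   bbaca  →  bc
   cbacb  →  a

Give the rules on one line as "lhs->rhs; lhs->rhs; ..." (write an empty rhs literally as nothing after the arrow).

abc->b; ba->; ca->c; cb->

  | abc => b
  | babac => bac => c
  | aabcc => abc => b
  | aabbb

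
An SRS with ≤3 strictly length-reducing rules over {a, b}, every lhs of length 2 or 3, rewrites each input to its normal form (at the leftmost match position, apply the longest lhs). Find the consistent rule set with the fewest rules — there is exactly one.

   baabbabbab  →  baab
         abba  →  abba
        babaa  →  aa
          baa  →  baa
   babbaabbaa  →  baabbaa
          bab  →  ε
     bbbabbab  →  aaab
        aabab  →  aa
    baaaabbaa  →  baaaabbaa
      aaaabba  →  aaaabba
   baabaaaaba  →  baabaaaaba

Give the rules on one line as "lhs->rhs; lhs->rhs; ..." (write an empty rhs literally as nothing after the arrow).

  | baabbabbab => baabbab => baab
  | abba
  | babaa => aa
  | baa

bab->; bbb->aa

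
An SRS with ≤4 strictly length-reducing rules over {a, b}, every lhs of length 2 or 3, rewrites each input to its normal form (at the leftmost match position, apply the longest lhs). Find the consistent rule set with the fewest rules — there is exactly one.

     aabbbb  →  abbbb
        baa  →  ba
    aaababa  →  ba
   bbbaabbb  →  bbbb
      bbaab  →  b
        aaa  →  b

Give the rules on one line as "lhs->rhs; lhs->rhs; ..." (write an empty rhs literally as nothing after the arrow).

aa->a; aaa->b; bab->

  | aabbbb => abbbb
  | baa => ba
  | aaababa => bbaba => ba
  | bbbaabbb => bbbabbb => bbbb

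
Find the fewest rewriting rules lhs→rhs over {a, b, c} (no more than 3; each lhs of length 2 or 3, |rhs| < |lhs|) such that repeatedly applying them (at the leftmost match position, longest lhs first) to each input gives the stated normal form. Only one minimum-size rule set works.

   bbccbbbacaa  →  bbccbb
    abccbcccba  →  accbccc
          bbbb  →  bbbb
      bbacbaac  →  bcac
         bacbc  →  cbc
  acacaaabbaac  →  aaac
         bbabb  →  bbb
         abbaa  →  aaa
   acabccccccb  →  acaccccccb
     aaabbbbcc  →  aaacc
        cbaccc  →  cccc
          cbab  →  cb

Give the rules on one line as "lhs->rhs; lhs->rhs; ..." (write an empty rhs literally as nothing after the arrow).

ab->a; ba->; caa->

  | bbccbbbacaa => bbccbbcaa => bbccbb
  | abccbcccba => accbcccba => accbccc
  | bbbb
  | bbacbaac => bcbaac => bcac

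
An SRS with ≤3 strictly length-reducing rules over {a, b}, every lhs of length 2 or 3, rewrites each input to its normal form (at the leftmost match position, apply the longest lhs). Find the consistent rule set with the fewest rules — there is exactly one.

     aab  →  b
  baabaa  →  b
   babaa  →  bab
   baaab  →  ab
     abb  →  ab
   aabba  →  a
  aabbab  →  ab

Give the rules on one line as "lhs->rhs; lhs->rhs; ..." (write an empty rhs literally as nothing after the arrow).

aa->b; bb->b; bba->a

  | aab => bb => b
  | baabaa => bbbaa => bbaa => aa => b
  | babaa => babb => bab
  | baaab => bbab => ab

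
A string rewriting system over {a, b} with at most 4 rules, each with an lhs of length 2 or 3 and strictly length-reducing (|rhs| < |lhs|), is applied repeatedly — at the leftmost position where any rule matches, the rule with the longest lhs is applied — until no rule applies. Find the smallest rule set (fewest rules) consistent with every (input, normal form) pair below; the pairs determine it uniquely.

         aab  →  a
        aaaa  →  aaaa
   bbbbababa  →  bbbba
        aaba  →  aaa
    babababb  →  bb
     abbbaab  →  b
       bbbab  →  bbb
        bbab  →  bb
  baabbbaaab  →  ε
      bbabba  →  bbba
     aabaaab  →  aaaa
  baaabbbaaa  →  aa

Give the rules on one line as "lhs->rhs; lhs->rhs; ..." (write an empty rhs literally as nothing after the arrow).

ab->; aba->aa; baa->a; bab->b

  | aab => a
  | aaaa
  | bbbbababa => bbbbaba => bbbba
  | aaba => aaa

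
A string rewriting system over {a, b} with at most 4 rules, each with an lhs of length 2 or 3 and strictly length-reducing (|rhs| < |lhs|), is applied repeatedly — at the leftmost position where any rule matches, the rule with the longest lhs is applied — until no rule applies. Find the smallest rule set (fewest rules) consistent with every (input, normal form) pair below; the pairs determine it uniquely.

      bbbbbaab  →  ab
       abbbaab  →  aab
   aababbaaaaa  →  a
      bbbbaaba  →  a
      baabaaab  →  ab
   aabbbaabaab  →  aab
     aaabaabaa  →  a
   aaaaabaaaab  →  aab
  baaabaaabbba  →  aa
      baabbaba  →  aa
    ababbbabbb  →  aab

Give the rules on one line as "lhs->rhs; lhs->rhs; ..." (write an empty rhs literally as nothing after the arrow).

  | bbbbbaab => bbbbaab => bbbaab => bbaab => baab => ab
  | abbbaab => abbaab => abaab => aab
  | aababbaaaaa => aababaaaaa => aabaaaaaa => aaaaaaa => aaaaa => aaa => a
  | bbbbaaba => bbbaaba => bbaaba => baaba => aba => a

aaa->a; ba->; bab->ba; bb->b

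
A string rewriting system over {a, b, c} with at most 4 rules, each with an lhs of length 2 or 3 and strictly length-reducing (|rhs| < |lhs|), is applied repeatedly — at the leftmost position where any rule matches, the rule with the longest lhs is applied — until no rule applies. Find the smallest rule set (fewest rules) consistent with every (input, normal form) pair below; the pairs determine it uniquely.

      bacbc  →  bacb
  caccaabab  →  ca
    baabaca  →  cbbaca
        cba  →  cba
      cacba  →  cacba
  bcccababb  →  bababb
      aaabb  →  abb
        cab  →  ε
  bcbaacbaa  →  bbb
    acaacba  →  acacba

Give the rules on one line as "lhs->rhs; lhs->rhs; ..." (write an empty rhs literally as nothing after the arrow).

  | bacbc => bacb
  | caccaabab => caccabab => cacab => ca
  | baabaca => cbbaca
  | cba

aa->a; baa->cb; bc->b; cab->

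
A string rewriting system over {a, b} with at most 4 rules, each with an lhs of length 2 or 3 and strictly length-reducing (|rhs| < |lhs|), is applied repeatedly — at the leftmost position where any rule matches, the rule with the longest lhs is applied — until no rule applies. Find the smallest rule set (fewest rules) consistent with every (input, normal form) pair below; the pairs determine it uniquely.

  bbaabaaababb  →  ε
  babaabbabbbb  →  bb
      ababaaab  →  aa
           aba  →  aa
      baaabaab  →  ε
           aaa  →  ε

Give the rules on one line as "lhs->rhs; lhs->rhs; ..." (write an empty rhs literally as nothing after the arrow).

  | bbaabaaababb => bbabaaababb => bbbaaababb => aaababb => babb => bbb => ε
  | babaabbabbbb => bbaabbabbbb => bbabbabbbb => bbbbabbbb => babbbb => bbbbb => bb
  | ababaaab => aabaaab => aaaaab => aab => aa
  | aba => aa

aaa->; ab->a; ba->b; bbb->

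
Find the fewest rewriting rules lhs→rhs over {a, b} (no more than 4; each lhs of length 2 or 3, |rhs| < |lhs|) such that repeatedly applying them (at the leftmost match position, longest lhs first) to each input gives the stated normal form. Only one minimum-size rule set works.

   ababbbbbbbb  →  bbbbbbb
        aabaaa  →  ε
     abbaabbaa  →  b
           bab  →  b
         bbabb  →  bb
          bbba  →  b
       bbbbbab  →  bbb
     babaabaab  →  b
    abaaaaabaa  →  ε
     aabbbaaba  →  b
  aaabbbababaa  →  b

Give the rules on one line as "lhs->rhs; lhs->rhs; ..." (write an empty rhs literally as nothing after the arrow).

aa->; aab->a; ab->; bba->ab

  | ababbbbbbbb => abbbbbbbb => bbbbbbb
  | aabaaa => aaaa => aa => ε
  | abbaabbaa => baabbaa => babaa => baa => b
  | bab => b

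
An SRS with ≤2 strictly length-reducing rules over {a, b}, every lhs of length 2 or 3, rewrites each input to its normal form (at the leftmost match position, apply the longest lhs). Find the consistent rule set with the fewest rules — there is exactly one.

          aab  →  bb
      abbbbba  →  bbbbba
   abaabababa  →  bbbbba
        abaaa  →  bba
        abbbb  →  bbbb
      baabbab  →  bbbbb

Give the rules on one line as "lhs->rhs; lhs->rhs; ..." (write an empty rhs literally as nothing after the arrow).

  | aab => bb
  | abbbbba => bbbbba
  | abaabababa => baabababa => bbbababa => bbbbaba => bbbbba
  | abaaa => baaa => bba

aa->b; ab->b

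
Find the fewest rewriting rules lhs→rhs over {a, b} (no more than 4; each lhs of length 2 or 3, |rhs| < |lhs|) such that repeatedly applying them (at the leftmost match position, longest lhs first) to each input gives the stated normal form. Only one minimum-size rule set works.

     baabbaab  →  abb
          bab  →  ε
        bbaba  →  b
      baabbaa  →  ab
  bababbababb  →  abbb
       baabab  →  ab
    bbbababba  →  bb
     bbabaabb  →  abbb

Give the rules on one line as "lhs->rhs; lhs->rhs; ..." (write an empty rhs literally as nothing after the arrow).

aba->ab; ba->b; baa->ab; bab->

  | baabbaab => abbbaab => abbabb => abb
  | bab => ε
  | bbaba => ba => b
  | baabbaa => abbbaa => abbab => ab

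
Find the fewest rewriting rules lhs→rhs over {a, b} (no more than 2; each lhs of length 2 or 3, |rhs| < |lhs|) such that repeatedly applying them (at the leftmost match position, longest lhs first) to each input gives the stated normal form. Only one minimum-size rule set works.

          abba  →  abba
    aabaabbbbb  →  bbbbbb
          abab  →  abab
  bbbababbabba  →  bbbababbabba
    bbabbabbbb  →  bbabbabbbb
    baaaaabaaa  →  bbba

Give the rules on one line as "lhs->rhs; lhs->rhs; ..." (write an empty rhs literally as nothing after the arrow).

  | abba
  | aabaabbbbb => aaabbbbb => bbbbbb
  | abab
  | bbbababbabba

aaa->b; aab->a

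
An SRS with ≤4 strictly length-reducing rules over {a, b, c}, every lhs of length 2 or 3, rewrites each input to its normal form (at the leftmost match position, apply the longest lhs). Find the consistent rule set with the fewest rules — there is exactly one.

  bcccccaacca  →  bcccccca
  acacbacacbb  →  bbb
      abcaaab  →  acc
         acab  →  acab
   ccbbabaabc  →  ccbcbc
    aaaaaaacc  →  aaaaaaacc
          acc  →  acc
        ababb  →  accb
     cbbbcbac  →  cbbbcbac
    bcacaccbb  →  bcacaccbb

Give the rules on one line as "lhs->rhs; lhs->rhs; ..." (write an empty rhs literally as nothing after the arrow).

acb->b; bab->cc; caa->

  | bcccccaacca => bcccccca
  | acacbacacbb => acbacacbb => bacacbb => bacbb => bbb
  | abcaaab => abab => acc
  | acab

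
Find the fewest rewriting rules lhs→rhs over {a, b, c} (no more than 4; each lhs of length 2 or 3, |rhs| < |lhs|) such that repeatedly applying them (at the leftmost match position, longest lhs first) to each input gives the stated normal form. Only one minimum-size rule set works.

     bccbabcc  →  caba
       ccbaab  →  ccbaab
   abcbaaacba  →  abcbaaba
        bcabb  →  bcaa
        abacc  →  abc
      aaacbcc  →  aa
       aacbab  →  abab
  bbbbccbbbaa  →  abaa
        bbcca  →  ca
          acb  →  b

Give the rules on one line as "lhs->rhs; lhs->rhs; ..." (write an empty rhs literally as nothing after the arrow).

  | bccbabcc => cababcc => cabaca => caba
  | ccbaab
  | abcbaaacba => abcbaaba
  | bcabb => bcaa

ac->; bb->a; bcc->ca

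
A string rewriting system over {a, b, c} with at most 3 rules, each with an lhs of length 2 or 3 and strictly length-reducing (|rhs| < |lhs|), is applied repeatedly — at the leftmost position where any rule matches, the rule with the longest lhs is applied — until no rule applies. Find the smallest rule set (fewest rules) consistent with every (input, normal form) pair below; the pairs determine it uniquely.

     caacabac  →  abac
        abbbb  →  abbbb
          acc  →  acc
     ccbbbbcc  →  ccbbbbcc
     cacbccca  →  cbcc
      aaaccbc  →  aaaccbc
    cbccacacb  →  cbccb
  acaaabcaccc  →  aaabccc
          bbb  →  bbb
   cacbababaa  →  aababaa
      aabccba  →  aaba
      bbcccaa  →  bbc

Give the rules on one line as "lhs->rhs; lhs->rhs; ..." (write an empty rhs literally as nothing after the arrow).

  | caacabac => acabac => abac
  | abbbb
  | acc
  | ccbbbbcc

ca->; cba->aa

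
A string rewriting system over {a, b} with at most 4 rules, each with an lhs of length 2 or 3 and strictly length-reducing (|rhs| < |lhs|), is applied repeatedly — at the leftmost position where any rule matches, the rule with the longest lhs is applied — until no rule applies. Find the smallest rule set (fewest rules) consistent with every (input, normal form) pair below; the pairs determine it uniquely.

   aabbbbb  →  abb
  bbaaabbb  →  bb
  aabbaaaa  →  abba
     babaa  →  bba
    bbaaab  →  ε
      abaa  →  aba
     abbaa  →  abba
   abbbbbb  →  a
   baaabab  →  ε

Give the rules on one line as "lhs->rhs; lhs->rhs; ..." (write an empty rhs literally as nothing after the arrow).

  | aabbbbb => abbbbb => abb
  | bbaaabbb => bbaabbb => bbabbb => bbbbb => bb
  | aabbaaaa => abbaaaa => abbaaa => abbaa => abba
  | babaa => bbaa => bba

aa->a; bab->bb; bbb->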